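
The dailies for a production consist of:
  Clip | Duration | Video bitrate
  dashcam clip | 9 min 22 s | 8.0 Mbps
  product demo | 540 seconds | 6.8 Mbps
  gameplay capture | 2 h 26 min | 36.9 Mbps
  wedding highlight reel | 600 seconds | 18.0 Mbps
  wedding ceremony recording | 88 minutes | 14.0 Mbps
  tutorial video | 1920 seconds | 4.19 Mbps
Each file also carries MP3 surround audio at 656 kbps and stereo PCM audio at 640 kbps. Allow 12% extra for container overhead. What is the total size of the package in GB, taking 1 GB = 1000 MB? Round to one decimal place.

62.6 GB

Audio total: 656 + 640 = 1296 kbps = 1.296 Mbps.
dashcam clip: 9.296 Mbps × 562 s × 1.12 = 5851.3 Mb
product demo: 8.096 Mbps × 540 s × 1.12 = 4896.5 Mb
gameplay capture: 38.196 Mbps × 8760 s × 1.12 = 374748.6 Mb
wedding highlight reel: 19.296 Mbps × 600 s × 1.12 = 12966.9 Mb
wedding ceremony recording: 15.296 Mbps × 5280 s × 1.12 = 90454.4 Mb
tutorial video: 5.486 Mbps × 1920 s × 1.12 = 11797.1 Mb
Total: 500714.8 Mb = 62589.3 MB.
= 62.59 GB.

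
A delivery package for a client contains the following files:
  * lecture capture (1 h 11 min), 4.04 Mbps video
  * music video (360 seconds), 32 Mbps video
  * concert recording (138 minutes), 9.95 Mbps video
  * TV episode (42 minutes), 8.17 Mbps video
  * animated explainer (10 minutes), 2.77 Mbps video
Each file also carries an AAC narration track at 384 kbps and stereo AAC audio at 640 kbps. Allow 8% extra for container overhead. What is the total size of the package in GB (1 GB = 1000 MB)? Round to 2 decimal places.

Audio total: 384 + 640 = 1024 kbps = 1.024 Mbps.
lecture capture: 5.064 Mbps × 4260 s × 1.08 = 23298.5 Mb
music video: 33.024 Mbps × 360 s × 1.08 = 12839.7 Mb
concert recording: 10.974 Mbps × 8280 s × 1.08 = 98133.9 Mb
TV episode: 9.194 Mbps × 2520 s × 1.08 = 25022.4 Mb
animated explainer: 3.794 Mbps × 600 s × 1.08 = 2458.5 Mb
Total: 161753.0 Mb = 20219.1 MB.
= 20.22 GB.

20.22 GB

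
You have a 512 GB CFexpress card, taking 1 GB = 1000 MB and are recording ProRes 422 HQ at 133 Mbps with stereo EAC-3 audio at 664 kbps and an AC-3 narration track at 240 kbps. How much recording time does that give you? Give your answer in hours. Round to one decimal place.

8.5 hours

Audio total: 664 + 240 = 904 kbps = 0.904 Mbps.
Total bitrate: 133 + 0.904 = 133.904 Mbps.
Capacity: 512 GB = 4,096,000 Mb.
Recording time: 4,096,000 / 133.904 = 30,589 s ≈ 8.50 hours.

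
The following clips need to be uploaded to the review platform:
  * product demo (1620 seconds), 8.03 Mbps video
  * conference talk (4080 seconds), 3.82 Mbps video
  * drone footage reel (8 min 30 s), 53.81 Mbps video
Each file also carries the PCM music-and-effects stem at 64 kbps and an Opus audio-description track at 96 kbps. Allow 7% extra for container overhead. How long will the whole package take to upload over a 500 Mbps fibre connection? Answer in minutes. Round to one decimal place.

2.0 minutes

Audio total: 64 + 96 = 160 kbps = 0.160 Mbps.
product demo: 8.190 Mbps × 1620 s × 1.07 = 14196.5 Mb
conference talk: 3.980 Mbps × 4080 s × 1.07 = 17375.1 Mb
drone footage reel: 53.970 Mbps × 510 s × 1.07 = 29451.4 Mb
Total: 61023.1 Mb = 7627.9 MB.
At 500 Mbps: 61023.1 / 500 = 122 s ≈ 2.03 minutes.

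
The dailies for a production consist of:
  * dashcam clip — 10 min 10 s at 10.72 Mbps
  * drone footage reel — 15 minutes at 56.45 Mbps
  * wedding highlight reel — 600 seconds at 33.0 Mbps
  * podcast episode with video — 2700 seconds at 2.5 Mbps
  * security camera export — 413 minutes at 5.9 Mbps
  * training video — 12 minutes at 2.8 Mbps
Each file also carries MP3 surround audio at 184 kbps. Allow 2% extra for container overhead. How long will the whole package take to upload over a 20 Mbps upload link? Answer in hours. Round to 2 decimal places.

3.37 hours

Audio: 184 kbps = 0.184 Mbps.
dashcam clip: 10.904 Mbps × 610 s × 1.02 = 6784.5 Mb
drone footage reel: 56.634 Mbps × 900 s × 1.02 = 51990.0 Mb
wedding highlight reel: 33.184 Mbps × 600 s × 1.02 = 20308.6 Mb
podcast episode with video: 2.684 Mbps × 2700 s × 1.02 = 7391.7 Mb
security camera export: 6.084 Mbps × 24780 s × 1.02 = 153776.8 Mb
training video: 2.984 Mbps × 720 s × 1.02 = 2191.4 Mb
Total: 242443.0 Mb = 30305.4 MB.
At 20 Mbps: 242443.0 / 20 = 12122 s ≈ 3.37 hours.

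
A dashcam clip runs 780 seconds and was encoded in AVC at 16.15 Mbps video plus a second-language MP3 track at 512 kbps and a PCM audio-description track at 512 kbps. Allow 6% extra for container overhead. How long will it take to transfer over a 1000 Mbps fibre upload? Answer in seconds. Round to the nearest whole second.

14 seconds

Audio total: 512 + 512 = 1024 kbps = 1.024 Mbps.
Total bitrate: 17.174 Mbps.
File: 17.174 Mbps × 780 s = 13395.7 Mb.
With 6% container overhead: ×1.06. → 14199.5 Mb.
At 1000 Mbps: 14199.5 / 1000 = 14.2 s ≈ 14.2 seconds.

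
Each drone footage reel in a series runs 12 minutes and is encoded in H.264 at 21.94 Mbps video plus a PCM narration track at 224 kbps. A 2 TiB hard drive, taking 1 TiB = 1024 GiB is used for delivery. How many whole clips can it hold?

1102

12 min = 720 s
Audio: 224 kbps = 0.224 Mbps.
Total bitrate: 22.164 Mbps.
Per item: 22.164 Mbps × 720 s = 15,958 Mb = 1,995 MB.
Capacity: 2 TiB = 17,592,186 Mb; 1102.40 items → 1102 complete.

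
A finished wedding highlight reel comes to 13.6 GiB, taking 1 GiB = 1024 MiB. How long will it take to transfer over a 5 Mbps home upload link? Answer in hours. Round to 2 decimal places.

File: 13.6 GiB = 116823.1 Mb.
At 5 Mbps: 116823.1 / 5 = 23364.6 s ≈ 6.49 hours.

6.49 hours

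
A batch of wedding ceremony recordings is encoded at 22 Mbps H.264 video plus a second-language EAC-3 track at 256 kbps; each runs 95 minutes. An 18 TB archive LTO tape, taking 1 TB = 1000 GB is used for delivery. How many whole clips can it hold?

95 min = 5700 s
Audio: 256 kbps = 0.256 Mbps.
Total bitrate: 22.256 Mbps.
Per item: 22.256 Mbps × 5700 s = 126,859 Mb = 15,857 MB.
Capacity: 18 TB = 144,000,000 Mb; 1135.12 items → 1135 complete.

1135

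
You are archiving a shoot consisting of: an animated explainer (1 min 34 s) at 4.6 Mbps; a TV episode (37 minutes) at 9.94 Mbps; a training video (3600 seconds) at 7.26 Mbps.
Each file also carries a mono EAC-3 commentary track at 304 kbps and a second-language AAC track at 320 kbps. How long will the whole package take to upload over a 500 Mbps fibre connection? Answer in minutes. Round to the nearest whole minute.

Audio total: 304 + 320 = 624 kbps = 0.624 Mbps.
animated explainer: 5.224 Mbps × 94 s = 491.1 Mb
TV episode: 10.564 Mbps × 2220 s = 23452.1 Mb
training video: 7.884 Mbps × 3600 s = 28382.4 Mb
Total: 52325.5 Mb = 6540.7 MB.
At 500 Mbps: 52325.5 / 500 = 105 s ≈ 1.74 minutes.

2 minutes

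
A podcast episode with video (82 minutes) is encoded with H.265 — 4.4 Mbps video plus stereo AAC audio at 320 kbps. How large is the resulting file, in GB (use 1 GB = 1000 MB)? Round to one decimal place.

82 min = 4920 s
Audio: 320 kbps = 0.320 Mbps.
Total bitrate: 4.4 + 0.320 = 4.720 Mbps.
Stream data: 4.720 Mbps × 4920 s = 23222.4 Mb.
23,222 Mb ÷ 8 = 2,903 MB → 2.903 GB.

2.9 GB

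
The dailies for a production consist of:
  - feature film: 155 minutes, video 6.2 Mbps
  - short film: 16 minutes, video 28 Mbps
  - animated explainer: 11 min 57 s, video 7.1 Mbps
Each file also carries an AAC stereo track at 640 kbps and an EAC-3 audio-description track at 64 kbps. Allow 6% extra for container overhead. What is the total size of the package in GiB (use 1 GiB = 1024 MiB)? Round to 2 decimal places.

12.01 GiB

Audio total: 640 + 64 = 704 kbps = 0.704 Mbps.
feature film: 6.904 Mbps × 9300 s × 1.06 = 68059.6 Mb
short film: 28.704 Mbps × 960 s × 1.06 = 29209.2 Mb
animated explainer: 7.804 Mbps × 717 s × 1.06 = 5931.2 Mb
Total: 103200.0 Mb = 12900.0 MB.
= 12.01 GiB.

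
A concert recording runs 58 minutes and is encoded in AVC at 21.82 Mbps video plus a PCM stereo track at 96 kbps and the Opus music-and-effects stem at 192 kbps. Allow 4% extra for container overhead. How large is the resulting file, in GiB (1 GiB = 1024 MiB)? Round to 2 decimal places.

58 min = 3480 s
Audio total: 96 + 192 = 288 kbps = 0.288 Mbps.
Total bitrate: 21.82 + 0.288 = 22.108 Mbps.
Stream data: 22.108 Mbps × 3480 s = 76935.8 Mb.
With 4% container overhead: ×1.04.
80,013 Mb = 10,001,659,200 bytes ÷ 1,073,741,824 = 9.315 GiB.

9.31 GiB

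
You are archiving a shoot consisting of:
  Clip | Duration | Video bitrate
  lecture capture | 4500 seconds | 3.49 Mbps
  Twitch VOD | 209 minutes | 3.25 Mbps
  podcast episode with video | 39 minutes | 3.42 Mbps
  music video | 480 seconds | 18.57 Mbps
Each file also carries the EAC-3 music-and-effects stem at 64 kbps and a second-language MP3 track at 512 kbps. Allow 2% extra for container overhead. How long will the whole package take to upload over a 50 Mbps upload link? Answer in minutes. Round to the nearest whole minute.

29 minutes

Audio total: 64 + 512 = 576 kbps = 0.576 Mbps.
lecture capture: 4.066 Mbps × 4500 s × 1.02 = 18662.9 Mb
Twitch VOD: 3.826 Mbps × 12540 s × 1.02 = 48937.6 Mb
podcast episode with video: 3.996 Mbps × 2340 s × 1.02 = 9537.7 Mb
music video: 19.146 Mbps × 480 s × 1.02 = 9373.9 Mb
Total: 86512.1 Mb = 10814.0 MB.
At 50 Mbps: 86512.1 / 50 = 1730 s ≈ 28.8 minutes.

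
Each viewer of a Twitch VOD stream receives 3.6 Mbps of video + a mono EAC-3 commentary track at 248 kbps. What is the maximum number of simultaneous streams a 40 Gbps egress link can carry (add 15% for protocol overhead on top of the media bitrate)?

Audio: 248 kbps = 0.248 Mbps.
Per-viewer media rate: 3.848 Mbps.
On the wire with 15% overhead: 4.425 Mbps.
40 Gbps = 40,000 Mbps; 40,000 / 4.425 = 9039.14 → 9039 viewers.

9039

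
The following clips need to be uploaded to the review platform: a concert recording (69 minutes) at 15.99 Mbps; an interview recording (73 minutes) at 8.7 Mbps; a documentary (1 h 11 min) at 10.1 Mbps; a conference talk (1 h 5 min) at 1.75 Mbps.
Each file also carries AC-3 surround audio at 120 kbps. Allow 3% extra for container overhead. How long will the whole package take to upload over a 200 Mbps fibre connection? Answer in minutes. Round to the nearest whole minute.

Audio: 120 kbps = 0.120 Mbps.
concert recording: 16.110 Mbps × 4140 s × 1.03 = 68696.3 Mb
interview recording: 8.820 Mbps × 4380 s × 1.03 = 39790.5 Mb
documentary: 10.220 Mbps × 4260 s × 1.03 = 44843.3 Mb
conference talk: 1.870 Mbps × 3900 s × 1.03 = 7511.8 Mb
Total: 160841.9 Mb = 20105.2 MB.
At 200 Mbps: 160841.9 / 200 = 804 s ≈ 13.4 minutes.

13 minutes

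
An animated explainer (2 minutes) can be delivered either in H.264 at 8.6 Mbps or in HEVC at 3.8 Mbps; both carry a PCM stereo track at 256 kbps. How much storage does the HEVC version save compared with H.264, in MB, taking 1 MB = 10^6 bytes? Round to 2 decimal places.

72.00 MB

2 min = 120 s
Audio: 256 kbps = 0.256 Mbps.
H.264: 8.856 Mbps × 120 s = 1062.7 Mb = 132.840 MB.
HEVC: 4.056 Mbps × 120 s = 486.7 Mb = 60.840 MB.
Saving: 132.840 − 60.840 = 72.000 MB.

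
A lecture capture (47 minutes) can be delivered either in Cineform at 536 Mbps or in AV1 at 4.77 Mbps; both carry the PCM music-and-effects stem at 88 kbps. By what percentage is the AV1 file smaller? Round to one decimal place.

99.1%

47 min = 2820 s
Audio: 88 kbps = 0.088 Mbps.
Cineform: 536.088 Mbps × 2820 s = 1511768.2 Mb = 188.971 GB.
AV1: 4.858 Mbps × 2820 s = 13699.6 Mb = 1.712 GB.
Reduction: (1 − 1.712/188.971) × 100 = 99.09%.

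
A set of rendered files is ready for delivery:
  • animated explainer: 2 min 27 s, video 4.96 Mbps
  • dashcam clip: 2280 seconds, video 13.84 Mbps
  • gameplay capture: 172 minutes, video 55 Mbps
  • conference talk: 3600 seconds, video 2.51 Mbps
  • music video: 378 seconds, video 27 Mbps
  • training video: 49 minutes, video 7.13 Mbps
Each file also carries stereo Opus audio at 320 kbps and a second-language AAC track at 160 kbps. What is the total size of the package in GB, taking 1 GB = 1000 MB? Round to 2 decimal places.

81.19 GB

Audio total: 320 + 160 = 480 kbps = 0.480 Mbps.
animated explainer: 5.440 Mbps × 147 s = 799.7 Mb
dashcam clip: 14.320 Mbps × 2280 s = 32649.6 Mb
gameplay capture: 55.480 Mbps × 10320 s = 572553.6 Mb
conference talk: 2.990 Mbps × 3600 s = 10764.0 Mb
music video: 27.480 Mbps × 378 s = 10387.4 Mb
training video: 7.610 Mbps × 2940 s = 22373.4 Mb
Total: 649527.7 Mb = 81191.0 MB.
= 81.19 GB.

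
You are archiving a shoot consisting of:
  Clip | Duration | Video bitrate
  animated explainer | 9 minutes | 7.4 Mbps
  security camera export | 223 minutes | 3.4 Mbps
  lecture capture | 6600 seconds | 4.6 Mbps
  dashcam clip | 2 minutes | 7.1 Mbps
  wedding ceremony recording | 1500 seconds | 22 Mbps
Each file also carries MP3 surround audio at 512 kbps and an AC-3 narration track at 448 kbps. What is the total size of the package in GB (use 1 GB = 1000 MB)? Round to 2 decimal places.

Audio total: 512 + 448 = 960 kbps = 0.960 Mbps.
animated explainer: 8.360 Mbps × 540 s = 4514.4 Mb
security camera export: 4.360 Mbps × 13380 s = 58336.8 Mb
lecture capture: 5.560 Mbps × 6600 s = 36696.0 Mb
dashcam clip: 8.060 Mbps × 120 s = 967.2 Mb
wedding ceremony recording: 22.960 Mbps × 1500 s = 34440.0 Mb
Total: 134954.4 Mb = 16869.3 MB.
= 16.87 GB.

16.87 GB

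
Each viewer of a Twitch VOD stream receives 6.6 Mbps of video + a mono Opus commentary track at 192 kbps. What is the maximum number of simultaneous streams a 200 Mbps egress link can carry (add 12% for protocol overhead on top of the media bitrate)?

26

Audio: 192 kbps = 0.192 Mbps.
Per-viewer media rate: 6.792 Mbps.
On the wire with 12% overhead: 7.607 Mbps.
200 Mbps = 200.0 Mbps; 200.0 / 7.607 = 26.29 → 26 viewers.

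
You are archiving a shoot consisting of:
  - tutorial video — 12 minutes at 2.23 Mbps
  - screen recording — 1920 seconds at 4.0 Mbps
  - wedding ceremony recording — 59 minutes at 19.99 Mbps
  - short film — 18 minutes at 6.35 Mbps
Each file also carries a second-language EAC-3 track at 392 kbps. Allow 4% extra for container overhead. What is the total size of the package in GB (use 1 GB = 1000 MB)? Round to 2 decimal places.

11.67 GB

Audio: 392 kbps = 0.392 Mbps.
tutorial video: 2.622 Mbps × 720 s × 1.04 = 1963.4 Mb
screen recording: 4.392 Mbps × 1920 s × 1.04 = 8769.9 Mb
wedding ceremony recording: 20.382 Mbps × 3540 s × 1.04 = 75038.4 Mb
short film: 6.742 Mbps × 1080 s × 1.04 = 7572.6 Mb
Total: 93344.3 Mb = 11668.0 MB.
= 11.67 GB.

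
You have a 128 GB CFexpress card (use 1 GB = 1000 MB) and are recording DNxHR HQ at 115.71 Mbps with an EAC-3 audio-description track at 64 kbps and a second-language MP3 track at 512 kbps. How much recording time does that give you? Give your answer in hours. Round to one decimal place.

Audio total: 64 + 512 = 576 kbps = 0.576 Mbps.
Total bitrate: 115.71 + 0.576 = 116.286 Mbps.
Capacity: 128 GB = 1,024,000 Mb.
Recording time: 1,024,000 / 116.286 = 8,806 s ≈ 2.45 hours.

2.4 hours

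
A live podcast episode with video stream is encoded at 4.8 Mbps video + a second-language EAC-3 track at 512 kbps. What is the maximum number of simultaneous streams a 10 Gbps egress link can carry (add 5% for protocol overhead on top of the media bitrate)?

Audio: 512 kbps = 0.512 Mbps.
Per-viewer media rate: 5.312 Mbps.
On the wire with 5% overhead: 5.578 Mbps.
10 Gbps = 10,000 Mbps; 10,000 / 5.578 = 1792.89 → 1792 viewers.

1792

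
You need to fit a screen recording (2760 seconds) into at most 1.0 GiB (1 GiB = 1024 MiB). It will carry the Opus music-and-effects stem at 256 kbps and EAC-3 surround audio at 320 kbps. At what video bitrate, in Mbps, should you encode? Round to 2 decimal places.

2.54 Mbps

Budget: 1.0 GiB = 8589.9 Mb.
Total bitrate budget: 8589.9 Mb / 2760 s = 3.112 Mbps.
Audio total: 256 + 320 = 576 kbps = 0.576 Mbps.
Video: 3.112 − 0.576 = 2.536 Mbps.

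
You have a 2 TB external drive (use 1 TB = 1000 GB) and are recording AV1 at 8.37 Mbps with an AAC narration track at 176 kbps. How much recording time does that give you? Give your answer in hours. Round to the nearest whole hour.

520 hours

Audio: 176 kbps = 0.176 Mbps.
Total bitrate: 8.37 + 0.176 = 8.546 Mbps.
Capacity: 2 TB = 16,000,000 Mb.
Recording time: 16,000,000 / 8.546 = 1,872,221 s ≈ 520 hours.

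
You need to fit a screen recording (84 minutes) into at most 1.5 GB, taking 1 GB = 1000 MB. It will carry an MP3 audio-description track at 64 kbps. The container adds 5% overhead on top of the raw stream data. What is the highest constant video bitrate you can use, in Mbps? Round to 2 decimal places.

2.20 Mbps

Budget: 1.5 GB = 12000.0 Mb.
Stream payload after overhead: 12000.0 / 1.05 = 11428.6 Mb.
84 min = 5040 s
Total bitrate budget: 11428.6 Mb / 5040 s = 2.268 Mbps.
Audio: 64 kbps = 0.064 Mbps.
Video: 2.268 − 0.064 = 2.204 Mbps.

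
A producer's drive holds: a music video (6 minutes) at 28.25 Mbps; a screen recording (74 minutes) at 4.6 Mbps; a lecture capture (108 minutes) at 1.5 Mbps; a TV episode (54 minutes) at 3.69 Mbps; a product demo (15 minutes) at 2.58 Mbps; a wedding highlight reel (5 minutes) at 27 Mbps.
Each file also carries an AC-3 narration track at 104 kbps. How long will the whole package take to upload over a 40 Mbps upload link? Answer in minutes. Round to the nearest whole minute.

Audio: 104 kbps = 0.104 Mbps.
music video: 28.354 Mbps × 360 s = 10207.4 Mb
screen recording: 4.704 Mbps × 4440 s = 20885.8 Mb
lecture capture: 1.604 Mbps × 6480 s = 10393.9 Mb
TV episode: 3.794 Mbps × 3240 s = 12292.6 Mb
product demo: 2.684 Mbps × 900 s = 2415.6 Mb
wedding highlight reel: 27.104 Mbps × 300 s = 8131.2 Mb
Total: 64326.5 Mb = 8040.8 MB.
At 40 Mbps: 64326.5 / 40 = 1608 s ≈ 26.8 minutes.

27 minutes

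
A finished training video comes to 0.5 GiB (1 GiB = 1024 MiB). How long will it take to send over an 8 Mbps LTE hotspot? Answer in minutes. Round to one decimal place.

8.9 minutes

File: 0.5 GiB = 4295.0 Mb.
At 8 Mbps: 4295.0 / 8 = 536.9 s ≈ 8.95 minutes.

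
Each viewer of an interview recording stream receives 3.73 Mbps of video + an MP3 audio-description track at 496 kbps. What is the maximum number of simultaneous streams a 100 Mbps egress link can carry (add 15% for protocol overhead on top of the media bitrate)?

Audio: 496 kbps = 0.496 Mbps.
Per-viewer media rate: 4.226 Mbps.
On the wire with 15% overhead: 4.860 Mbps.
100 Mbps = 100.0 Mbps; 100.0 / 4.860 = 20.58 → 20 viewers.

20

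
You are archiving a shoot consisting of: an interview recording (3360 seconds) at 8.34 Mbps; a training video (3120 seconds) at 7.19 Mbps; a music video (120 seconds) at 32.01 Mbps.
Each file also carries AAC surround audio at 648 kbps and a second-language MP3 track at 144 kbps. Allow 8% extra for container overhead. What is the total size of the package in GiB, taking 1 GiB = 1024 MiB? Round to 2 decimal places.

7.48 GiB

Audio total: 648 + 144 = 792 kbps = 0.792 Mbps.
interview recording: 9.132 Mbps × 3360 s × 1.08 = 33138.2 Mb
training video: 7.982 Mbps × 3120 s × 1.08 = 26896.1 Mb
music video: 32.802 Mbps × 120 s × 1.08 = 4251.1 Mb
Total: 64285.5 Mb = 8035.7 MB.
= 7.484 GiB.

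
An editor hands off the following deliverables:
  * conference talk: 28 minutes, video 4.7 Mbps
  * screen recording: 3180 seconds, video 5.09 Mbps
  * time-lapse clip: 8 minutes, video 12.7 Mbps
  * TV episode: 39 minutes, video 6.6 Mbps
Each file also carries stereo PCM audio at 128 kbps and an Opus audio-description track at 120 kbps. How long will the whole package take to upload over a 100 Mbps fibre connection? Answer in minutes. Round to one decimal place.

Audio total: 128 + 120 = 248 kbps = 0.248 Mbps.
conference talk: 4.948 Mbps × 1680 s = 8312.6 Mb
screen recording: 5.338 Mbps × 3180 s = 16974.8 Mb
time-lapse clip: 12.948 Mbps × 480 s = 6215.0 Mb
TV episode: 6.848 Mbps × 2340 s = 16024.3 Mb
Total: 47526.8 Mb = 5940.9 MB.
At 100 Mbps: 47526.8 / 100 = 475 s ≈ 7.92 minutes.

7.9 minutes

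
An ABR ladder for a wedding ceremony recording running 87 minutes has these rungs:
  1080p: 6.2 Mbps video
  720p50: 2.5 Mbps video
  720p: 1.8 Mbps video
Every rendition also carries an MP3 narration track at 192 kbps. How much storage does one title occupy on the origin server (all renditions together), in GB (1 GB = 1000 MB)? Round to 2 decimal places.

7.23 GB

87 min = 5220 s
Audio: 192 kbps = 0.192 Mbps.
Sum of rendition bitrates: (6.2+0.192) + (2.5+0.192) + (1.8+0.192) = 11.076 Mbps.
× 5220 s = 57,817 Mb = 7,227 MB = 7.227 GB.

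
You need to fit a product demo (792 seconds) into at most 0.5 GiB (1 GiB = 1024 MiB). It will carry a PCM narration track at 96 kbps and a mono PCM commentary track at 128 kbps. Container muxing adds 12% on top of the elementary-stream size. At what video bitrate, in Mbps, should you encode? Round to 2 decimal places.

Budget: 0.5 GiB = 4295.0 Mb.
Stream payload after overhead: 4295.0 / 1.12 = 3834.8 Mb.
Total bitrate budget: 3834.8 Mb / 792 s = 4.842 Mbps.
Audio total: 96 + 128 = 224 kbps = 0.224 Mbps.
Video: 4.842 − 0.224 = 4.618 Mbps.

4.62 Mbps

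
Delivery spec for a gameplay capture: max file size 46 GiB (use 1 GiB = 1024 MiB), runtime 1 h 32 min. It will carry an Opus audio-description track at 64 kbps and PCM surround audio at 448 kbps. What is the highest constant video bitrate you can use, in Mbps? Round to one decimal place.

Budget: 46 GiB = 395137.0 Mb.
1 h 32 min = 92 min = 5520 s
Total bitrate budget: 395137.0 Mb / 5520 s = 71.583 Mbps.
Audio total: 64 + 448 = 512 kbps = 0.512 Mbps.
Video: 71.583 − 0.512 = 71.071 Mbps.

71.1 Mbps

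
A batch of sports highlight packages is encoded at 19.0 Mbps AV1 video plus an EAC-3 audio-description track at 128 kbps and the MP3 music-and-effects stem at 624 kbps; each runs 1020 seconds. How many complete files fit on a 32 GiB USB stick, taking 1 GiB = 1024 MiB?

Audio total: 128 + 624 = 752 kbps = 0.752 Mbps.
Total bitrate: 19.752 Mbps.
Per item: 19.752 Mbps × 1020 s = 20,147 Mb = 2,518 MB.
Capacity: 32 GiB = 274,878 Mb; 13.64 items → 13 complete.

13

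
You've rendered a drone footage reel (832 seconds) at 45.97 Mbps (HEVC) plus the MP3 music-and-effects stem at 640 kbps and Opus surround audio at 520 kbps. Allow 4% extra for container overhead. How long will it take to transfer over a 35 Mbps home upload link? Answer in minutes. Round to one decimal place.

Audio total: 640 + 520 = 1160 kbps = 1.160 Mbps.
Total bitrate: 47.130 Mbps.
File: 47.130 Mbps × 832 s = 39212.2 Mb.
With 4% container overhead: ×1.04. → 40780.6 Mb.
At 35 Mbps: 40780.6 / 35 = 1165.2 s ≈ 19.4 minutes.

19.4 minutes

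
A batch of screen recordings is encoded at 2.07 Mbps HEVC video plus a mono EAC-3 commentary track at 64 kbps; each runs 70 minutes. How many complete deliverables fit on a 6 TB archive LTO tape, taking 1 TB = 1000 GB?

70 min = 4200 s
Audio: 64 kbps = 0.064 Mbps.
Total bitrate: 2.134 Mbps.
Per item: 2.134 Mbps × 4200 s = 8,963 Mb = 1,120 MB.
Capacity: 6 TB = 48,000,000 Mb; 5355.47 items → 5355 complete.

5355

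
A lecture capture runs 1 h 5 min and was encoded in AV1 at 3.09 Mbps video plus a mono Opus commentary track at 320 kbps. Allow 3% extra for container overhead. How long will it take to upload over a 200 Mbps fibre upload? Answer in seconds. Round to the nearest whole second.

68 seconds

1 h 5 min = 65 min = 3900 s
Audio: 320 kbps = 0.320 Mbps.
Total bitrate: 3.410 Mbps.
File: 3.410 Mbps × 3900 s = 13299.0 Mb.
With 3% container overhead: ×1.03. → 13698.0 Mb.
At 200 Mbps: 13698.0 / 200 = 68.5 s ≈ 68.5 seconds.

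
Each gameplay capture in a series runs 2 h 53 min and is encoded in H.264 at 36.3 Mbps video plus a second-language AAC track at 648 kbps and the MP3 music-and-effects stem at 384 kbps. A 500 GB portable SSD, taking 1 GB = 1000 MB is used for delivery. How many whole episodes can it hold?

10

2 h 53 min = 173 min = 10380 s
Audio total: 648 + 384 = 1032 kbps = 1.032 Mbps.
Total bitrate: 37.332 Mbps.
Per item: 37.332 Mbps × 10380 s = 387,506 Mb = 48,438 MB.
Capacity: 500 GB = 4,000,000 Mb; 10.32 items → 10 complete.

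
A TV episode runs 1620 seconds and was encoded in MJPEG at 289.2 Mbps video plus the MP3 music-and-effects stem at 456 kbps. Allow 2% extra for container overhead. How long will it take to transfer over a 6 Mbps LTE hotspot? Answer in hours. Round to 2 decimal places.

Audio: 456 kbps = 0.456 Mbps.
Total bitrate: 289.656 Mbps.
File: 289.656 Mbps × 1620 s = 469242.7 Mb.
With 2% container overhead: ×1.02. → 478627.6 Mb.
At 6 Mbps: 478627.6 / 6 = 79771.3 s ≈ 22.2 hours.

22.16 hours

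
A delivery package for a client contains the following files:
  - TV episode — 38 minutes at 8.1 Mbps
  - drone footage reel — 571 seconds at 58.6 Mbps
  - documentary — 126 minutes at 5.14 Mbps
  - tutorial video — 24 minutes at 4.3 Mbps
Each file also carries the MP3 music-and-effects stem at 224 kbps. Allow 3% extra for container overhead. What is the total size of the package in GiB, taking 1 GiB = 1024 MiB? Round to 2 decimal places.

Audio: 224 kbps = 0.224 Mbps.
TV episode: 8.324 Mbps × 2280 s × 1.03 = 19548.1 Mb
drone footage reel: 58.824 Mbps × 571 s × 1.03 = 34596.2 Mb
documentary: 5.364 Mbps × 7560 s × 1.03 = 41768.4 Mb
tutorial video: 4.524 Mbps × 1440 s × 1.03 = 6710.0 Mb
Total: 102622.6 Mb = 12827.8 MB.
= 11.95 GiB.

11.95 GiB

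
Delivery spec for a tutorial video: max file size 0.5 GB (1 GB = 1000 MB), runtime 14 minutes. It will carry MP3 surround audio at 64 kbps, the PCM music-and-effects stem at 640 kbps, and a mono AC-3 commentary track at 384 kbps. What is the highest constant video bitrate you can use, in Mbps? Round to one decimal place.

3.7 Mbps

Budget: 0.5 GB = 4000.0 Mb.
14 min = 840 s
Total bitrate budget: 4000.0 Mb / 840 s = 4.762 Mbps.
Audio total: 64 + 640 + 384 = 1088 kbps = 1.088 Mbps.
Video: 4.762 − 1.088 = 3.674 Mbps.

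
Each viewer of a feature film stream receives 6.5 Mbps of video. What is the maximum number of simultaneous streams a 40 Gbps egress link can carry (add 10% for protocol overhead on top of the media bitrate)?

On the wire with 10% overhead: 7.150 Mbps.
40 Gbps = 40,000 Mbps; 40,000 / 7.150 = 5594.41 → 5594 viewers.

5594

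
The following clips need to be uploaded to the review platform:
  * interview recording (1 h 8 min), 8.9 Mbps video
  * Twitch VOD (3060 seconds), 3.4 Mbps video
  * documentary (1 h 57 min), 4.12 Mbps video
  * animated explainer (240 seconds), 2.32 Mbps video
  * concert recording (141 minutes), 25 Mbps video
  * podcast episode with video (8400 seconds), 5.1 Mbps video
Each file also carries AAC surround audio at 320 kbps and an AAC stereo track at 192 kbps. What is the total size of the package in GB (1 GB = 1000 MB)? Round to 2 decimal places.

Audio total: 320 + 192 = 512 kbps = 0.512 Mbps.
interview recording: 9.412 Mbps × 4080 s = 38401.0 Mb
Twitch VOD: 3.912 Mbps × 3060 s = 11970.7 Mb
documentary: 4.632 Mbps × 7020 s = 32516.6 Mb
animated explainer: 2.832 Mbps × 240 s = 679.7 Mb
concert recording: 25.512 Mbps × 8460 s = 215831.5 Mb
podcast episode with video: 5.612 Mbps × 8400 s = 47140.8 Mb
Total: 346540.3 Mb = 43317.5 MB.
= 43.32 GB.

43.32 GB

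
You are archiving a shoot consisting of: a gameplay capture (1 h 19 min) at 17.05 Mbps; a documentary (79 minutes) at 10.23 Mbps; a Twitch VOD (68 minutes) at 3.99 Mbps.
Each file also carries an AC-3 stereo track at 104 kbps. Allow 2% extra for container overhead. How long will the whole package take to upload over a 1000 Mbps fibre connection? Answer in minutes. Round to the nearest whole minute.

Audio: 104 kbps = 0.104 Mbps.
gameplay capture: 17.154 Mbps × 4740 s × 1.02 = 82936.2 Mb
documentary: 10.334 Mbps × 4740 s × 1.02 = 49962.8 Mb
Twitch VOD: 4.094 Mbps × 4080 s × 1.02 = 17037.6 Mb
Total: 149936.6 Mb = 18742.1 MB.
At 1000 Mbps: 149936.6 / 1000 = 150 s ≈ 2.5 minutes.

2 minutes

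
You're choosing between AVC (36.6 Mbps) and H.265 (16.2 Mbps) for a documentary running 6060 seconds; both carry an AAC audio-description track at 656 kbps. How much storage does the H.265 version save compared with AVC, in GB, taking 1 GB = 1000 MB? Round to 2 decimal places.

Audio: 656 kbps = 0.656 Mbps.
AVC: 37.256 Mbps × 6060 s = 225771.4 Mb = 28.221 GB.
H.265: 16.856 Mbps × 6060 s = 102147.4 Mb = 12.768 GB.
Saving: 28.221 − 12.768 = 15.453 GB.

15.45 GB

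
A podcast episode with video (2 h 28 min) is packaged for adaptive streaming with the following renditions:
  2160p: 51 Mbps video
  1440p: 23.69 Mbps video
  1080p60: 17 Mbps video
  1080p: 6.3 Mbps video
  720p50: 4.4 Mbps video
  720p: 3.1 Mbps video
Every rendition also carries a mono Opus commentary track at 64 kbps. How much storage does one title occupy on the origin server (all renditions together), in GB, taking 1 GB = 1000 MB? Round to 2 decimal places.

2 h 28 min = 148 min = 8880 s
Audio: 64 kbps = 0.064 Mbps.
Sum of rendition bitrates: (51+0.064) + (23.69+0.064) + (17+0.064) + (6.3+0.064) + (4.4+0.064) + (3.1+0.064) = 105.874 Mbps.
× 8880 s = 940,161 Mb = 117,520 MB = 117.5 GB.

117.52 GB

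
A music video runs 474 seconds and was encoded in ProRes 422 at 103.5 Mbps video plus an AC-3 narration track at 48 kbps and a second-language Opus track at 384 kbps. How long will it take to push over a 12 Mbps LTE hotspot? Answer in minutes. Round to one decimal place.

Audio total: 48 + 384 = 432 kbps = 0.432 Mbps.
Total bitrate: 103.932 Mbps.
File: 103.932 Mbps × 474 s = 49263.8 Mb.
At 12 Mbps: 49263.8 / 12 = 4105.3 s ≈ 68.4 minutes.

68.4 minutes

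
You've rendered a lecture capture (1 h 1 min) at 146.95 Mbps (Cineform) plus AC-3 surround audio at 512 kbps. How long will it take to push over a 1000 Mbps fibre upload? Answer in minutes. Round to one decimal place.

1 h 1 min = 61 min = 3660 s
Audio: 512 kbps = 0.512 Mbps.
Total bitrate: 147.462 Mbps.
File: 147.462 Mbps × 3660 s = 539710.9 Mb.
At 1000 Mbps: 539710.9 / 1000 = 539.7 s ≈ 9 minutes.

9.0 minutes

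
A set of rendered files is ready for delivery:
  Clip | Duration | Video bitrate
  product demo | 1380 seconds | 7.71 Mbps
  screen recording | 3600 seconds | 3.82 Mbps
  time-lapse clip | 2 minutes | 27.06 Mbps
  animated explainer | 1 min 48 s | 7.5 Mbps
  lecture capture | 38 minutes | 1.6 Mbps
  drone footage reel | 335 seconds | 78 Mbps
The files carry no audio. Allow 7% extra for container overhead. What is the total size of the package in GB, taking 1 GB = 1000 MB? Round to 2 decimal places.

product demo: 7.710 Mbps × 1380 s × 1.07 = 11384.6 Mb
screen recording: 3.820 Mbps × 3600 s × 1.07 = 14714.6 Mb
time-lapse clip: 27.060 Mbps × 120 s × 1.07 = 3474.5 Mb
animated explainer: 7.500 Mbps × 108 s × 1.07 = 866.7 Mb
lecture capture: 1.600 Mbps × 2280 s × 1.07 = 3903.4 Mb
drone footage reel: 78.000 Mbps × 335 s × 1.07 = 27959.1 Mb
Total: 62302.9 Mb = 7787.9 MB.
= 7.788 GB.

7.79 GB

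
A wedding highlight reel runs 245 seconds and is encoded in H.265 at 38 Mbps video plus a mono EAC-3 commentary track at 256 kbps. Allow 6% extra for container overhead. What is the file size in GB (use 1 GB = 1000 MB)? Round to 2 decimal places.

Audio: 256 kbps = 0.256 Mbps.
Total bitrate: 38 + 0.256 = 38.256 Mbps.
Stream data: 38.256 Mbps × 245 s = 9372.7 Mb.
With 6% container overhead: ×1.06.
9,935 Mb ÷ 8 = 1,242 MB → 1.242 GB.

1.24 GB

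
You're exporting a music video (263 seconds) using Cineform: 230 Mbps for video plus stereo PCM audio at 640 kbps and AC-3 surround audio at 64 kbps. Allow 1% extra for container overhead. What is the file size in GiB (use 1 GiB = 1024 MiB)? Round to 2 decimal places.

Audio total: 640 + 64 = 704 kbps = 0.704 Mbps.
Total bitrate: 230 + 0.704 = 230.704 Mbps.
Stream data: 230.704 Mbps × 263 s = 60675.2 Mb.
With 1% container overhead: ×1.01.
61,282 Mb = 7,660,237,940 bytes ÷ 1,073,741,824 = 7.134 GiB.

7.13 GiB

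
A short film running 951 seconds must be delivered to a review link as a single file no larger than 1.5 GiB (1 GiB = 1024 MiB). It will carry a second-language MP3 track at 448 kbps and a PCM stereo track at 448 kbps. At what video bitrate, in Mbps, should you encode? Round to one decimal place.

Budget: 1.5 GiB = 12884.9 Mb.
Total bitrate budget: 12884.9 Mb / 951 s = 13.549 Mbps.
Audio total: 448 + 448 = 896 kbps = 0.896 Mbps.
Video: 13.549 − 0.896 = 12.653 Mbps.

12.7 Mbps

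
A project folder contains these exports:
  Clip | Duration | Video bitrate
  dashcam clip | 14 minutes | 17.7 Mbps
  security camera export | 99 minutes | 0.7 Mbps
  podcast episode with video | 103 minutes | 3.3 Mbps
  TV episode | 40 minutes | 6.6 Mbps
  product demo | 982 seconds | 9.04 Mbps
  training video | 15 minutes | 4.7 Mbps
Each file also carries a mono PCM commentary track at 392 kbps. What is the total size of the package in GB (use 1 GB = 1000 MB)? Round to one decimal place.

9.4 GB

Audio: 392 kbps = 0.392 Mbps.
dashcam clip: 18.092 Mbps × 840 s = 15197.3 Mb
security camera export: 1.092 Mbps × 5940 s = 6486.5 Mb
podcast episode with video: 3.692 Mbps × 6180 s = 22816.6 Mb
TV episode: 6.992 Mbps × 2400 s = 16780.8 Mb
product demo: 9.432 Mbps × 982 s = 9262.2 Mb
training video: 5.092 Mbps × 900 s = 4582.8 Mb
Total: 75126.1 Mb = 9390.8 MB.
= 9.391 GB.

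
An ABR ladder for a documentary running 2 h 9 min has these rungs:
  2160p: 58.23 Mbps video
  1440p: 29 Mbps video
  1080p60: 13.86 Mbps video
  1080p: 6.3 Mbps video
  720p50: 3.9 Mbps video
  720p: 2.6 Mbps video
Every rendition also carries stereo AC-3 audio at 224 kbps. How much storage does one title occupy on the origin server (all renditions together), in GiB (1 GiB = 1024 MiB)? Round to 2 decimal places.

2 h 9 min = 129 min = 7740 s
Audio: 224 kbps = 0.224 Mbps.
Sum of rendition bitrates: (58.23+0.224) + (29+0.224) + (13.86+0.224) + (6.3+0.224) + (3.9+0.224) + (2.6+0.224) = 115.234 Mbps.
× 7740 s = 891,911 Mb = 111,489 MB = 103.8 GiB.

103.83 GiB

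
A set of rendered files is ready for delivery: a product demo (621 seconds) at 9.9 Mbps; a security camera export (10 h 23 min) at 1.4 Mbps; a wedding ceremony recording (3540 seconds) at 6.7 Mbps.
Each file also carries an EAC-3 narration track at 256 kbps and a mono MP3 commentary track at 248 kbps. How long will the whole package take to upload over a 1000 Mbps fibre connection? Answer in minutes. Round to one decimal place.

Audio total: 256 + 248 = 504 kbps = 0.504 Mbps.
product demo: 10.404 Mbps × 621 s = 6460.9 Mb
security camera export: 1.904 Mbps × 37380 s = 71171.5 Mb
wedding ceremony recording: 7.204 Mbps × 3540 s = 25502.2 Mb
Total: 103134.6 Mb = 12891.8 MB.
At 1000 Mbps: 103134.6 / 1000 = 103 s ≈ 1.72 minutes.

1.7 minutes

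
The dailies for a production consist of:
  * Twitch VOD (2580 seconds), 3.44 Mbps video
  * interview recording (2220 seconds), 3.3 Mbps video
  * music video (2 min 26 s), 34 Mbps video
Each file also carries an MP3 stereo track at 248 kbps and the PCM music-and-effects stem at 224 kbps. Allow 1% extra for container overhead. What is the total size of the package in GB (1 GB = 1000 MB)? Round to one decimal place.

3.0 GB

Audio total: 248 + 224 = 472 kbps = 0.472 Mbps.
Twitch VOD: 3.912 Mbps × 2580 s × 1.01 = 10193.9 Mb
interview recording: 3.772 Mbps × 2220 s × 1.01 = 8457.6 Mb
music video: 34.472 Mbps × 146 s × 1.01 = 5083.2 Mb
Total: 23734.7 Mb = 2966.8 MB.
= 2.967 GB.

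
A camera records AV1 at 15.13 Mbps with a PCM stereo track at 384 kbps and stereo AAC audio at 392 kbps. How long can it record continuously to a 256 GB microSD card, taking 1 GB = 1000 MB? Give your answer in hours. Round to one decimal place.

35.8 hours

Audio total: 384 + 392 = 776 kbps = 0.776 Mbps.
Total bitrate: 15.13 + 0.776 = 15.906 Mbps.
Capacity: 256 GB = 2,048,000 Mb.
Recording time: 2,048,000 / 15.906 = 128,756 s ≈ 35.8 hours.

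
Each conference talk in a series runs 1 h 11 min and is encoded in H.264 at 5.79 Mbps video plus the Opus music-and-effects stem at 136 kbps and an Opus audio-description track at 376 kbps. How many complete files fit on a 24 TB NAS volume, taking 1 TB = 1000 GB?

7151

1 h 11 min = 71 min = 4260 s
Audio total: 136 + 376 = 512 kbps = 0.512 Mbps.
Total bitrate: 6.302 Mbps.
Per item: 6.302 Mbps × 4260 s = 26,847 Mb = 3,356 MB.
Capacity: 24 TB = 192,000,000 Mb; 7151.76 items → 7151 complete.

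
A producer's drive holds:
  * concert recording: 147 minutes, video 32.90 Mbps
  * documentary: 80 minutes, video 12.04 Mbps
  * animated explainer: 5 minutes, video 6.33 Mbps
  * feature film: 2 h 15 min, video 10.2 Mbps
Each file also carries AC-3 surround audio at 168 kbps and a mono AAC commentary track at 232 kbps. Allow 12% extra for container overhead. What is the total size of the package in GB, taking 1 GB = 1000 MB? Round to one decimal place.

61.8 GB

Audio total: 168 + 232 = 400 kbps = 0.400 Mbps.
concert recording: 33.300 Mbps × 8820 s × 1.12 = 328950.7 Mb
documentary: 12.440 Mbps × 4800 s × 1.12 = 66877.4 Mb
animated explainer: 6.730 Mbps × 300 s × 1.12 = 2261.3 Mb
feature film: 10.600 Mbps × 8100 s × 1.12 = 96163.2 Mb
Total: 494252.6 Mb = 61781.6 MB.
= 61.78 GB.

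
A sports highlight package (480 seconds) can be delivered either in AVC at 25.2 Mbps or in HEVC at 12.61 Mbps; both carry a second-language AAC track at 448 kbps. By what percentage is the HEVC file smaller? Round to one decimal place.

49.1%

Audio: 448 kbps = 0.448 Mbps.
AVC: 25.648 Mbps × 480 s = 12311.0 Mb = 1.433 GiB.
HEVC: 13.058 Mbps × 480 s = 6267.8 Mb = 0.730 GiB.
Reduction: (1 − 0.730/1.433) × 100 = 49.09%.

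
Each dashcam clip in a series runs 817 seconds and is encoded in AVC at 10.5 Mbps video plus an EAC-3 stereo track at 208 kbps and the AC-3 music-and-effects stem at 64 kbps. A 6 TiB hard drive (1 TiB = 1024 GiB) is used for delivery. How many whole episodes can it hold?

Audio total: 208 + 64 = 272 kbps = 0.272 Mbps.
Total bitrate: 10.772 Mbps.
Per item: 10.772 Mbps × 817 s = 8,801 Mb = 1,100 MB.
Capacity: 6 TiB = 52,776,558 Mb; 5996.84 items → 5996 complete.

5996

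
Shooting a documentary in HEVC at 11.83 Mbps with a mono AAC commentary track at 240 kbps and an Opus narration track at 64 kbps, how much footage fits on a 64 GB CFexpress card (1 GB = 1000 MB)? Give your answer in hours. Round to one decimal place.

11.7 hours

Audio total: 240 + 64 = 304 kbps = 0.304 Mbps.
Total bitrate: 11.83 + 0.304 = 12.134 Mbps.
Capacity: 64 GB = 512,000 Mb.
Recording time: 512,000 / 12.134 = 42,195 s ≈ 11.7 hours.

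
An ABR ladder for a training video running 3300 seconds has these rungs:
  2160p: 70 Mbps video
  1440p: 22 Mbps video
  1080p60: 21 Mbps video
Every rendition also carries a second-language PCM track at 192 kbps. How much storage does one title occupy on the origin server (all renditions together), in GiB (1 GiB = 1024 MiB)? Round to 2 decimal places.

Audio: 192 kbps = 0.192 Mbps.
Sum of rendition bitrates: (70+0.192) + (22+0.192) + (21+0.192) = 113.576 Mbps.
× 3300 s = 374,801 Mb = 46,850 MB = 43.63 GiB.

43.63 GiB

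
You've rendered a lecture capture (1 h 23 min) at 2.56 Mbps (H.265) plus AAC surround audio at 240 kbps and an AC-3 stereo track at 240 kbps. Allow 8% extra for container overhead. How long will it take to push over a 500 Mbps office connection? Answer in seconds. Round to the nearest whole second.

33 seconds

1 h 23 min = 83 min = 4980 s
Audio total: 240 + 240 = 480 kbps = 0.480 Mbps.
Total bitrate: 3.040 Mbps.
File: 3.040 Mbps × 4980 s = 15139.2 Mb.
With 8% container overhead: ×1.08. → 16350.3 Mb.
At 500 Mbps: 16350.3 / 500 = 32.7 s ≈ 32.7 seconds.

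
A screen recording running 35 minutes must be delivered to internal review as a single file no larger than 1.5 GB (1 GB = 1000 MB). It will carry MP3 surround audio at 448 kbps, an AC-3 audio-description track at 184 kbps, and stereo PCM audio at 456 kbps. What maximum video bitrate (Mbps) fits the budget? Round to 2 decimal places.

4.63 Mbps

Budget: 1.5 GB = 12000.0 Mb.
35 min = 2100 s
Total bitrate budget: 12000.0 Mb / 2100 s = 5.714 Mbps.
Audio total: 448 + 184 + 456 = 1088 kbps = 1.088 Mbps.
Video: 5.714 − 1.088 = 4.626 Mbps.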